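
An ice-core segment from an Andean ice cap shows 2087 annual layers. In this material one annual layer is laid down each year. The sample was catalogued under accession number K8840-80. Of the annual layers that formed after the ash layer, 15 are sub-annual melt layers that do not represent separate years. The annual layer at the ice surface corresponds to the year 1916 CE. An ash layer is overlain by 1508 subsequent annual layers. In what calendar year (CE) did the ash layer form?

1508 annual layers formed after the ash layer.
Excluding 15 false annual layers: 1508 − 15 = 1493.
The annual layer at the ice surface is 1916 CE, so the ash layer dates to 1916 − 1493 = 423 CE.

423 CE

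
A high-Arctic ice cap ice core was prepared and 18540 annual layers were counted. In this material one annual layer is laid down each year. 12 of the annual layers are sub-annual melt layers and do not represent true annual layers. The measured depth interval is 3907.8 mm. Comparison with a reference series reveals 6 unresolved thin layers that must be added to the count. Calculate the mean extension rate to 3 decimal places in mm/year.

After corrections the count is 18540 − 12 + 6 = 18534 annual layers.
Extension rate ≈ 3907.8 / 18534 = 0.211 mm/year.

0.211 mm/year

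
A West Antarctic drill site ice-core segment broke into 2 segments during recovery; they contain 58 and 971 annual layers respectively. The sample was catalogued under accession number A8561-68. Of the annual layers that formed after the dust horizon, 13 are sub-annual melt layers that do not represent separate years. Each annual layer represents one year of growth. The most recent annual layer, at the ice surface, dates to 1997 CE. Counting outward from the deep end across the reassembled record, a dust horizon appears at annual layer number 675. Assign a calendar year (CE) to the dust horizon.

Total annual layers = 58 + 971 = 1029.
Between annual layer 675 and the ice surface there are 1029 − 675 = 354 annual layers.
Removing the 13 false annual layers leaves 354 − 13 = 341 true annual layers beyond the dust horizon.
1997 − 341 = 1656 CE.

1656 CE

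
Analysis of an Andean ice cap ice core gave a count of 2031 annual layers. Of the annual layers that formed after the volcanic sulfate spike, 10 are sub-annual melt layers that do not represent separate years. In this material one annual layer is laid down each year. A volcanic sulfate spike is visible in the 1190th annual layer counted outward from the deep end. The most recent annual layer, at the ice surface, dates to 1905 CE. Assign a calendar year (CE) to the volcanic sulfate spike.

1074 CE

The volcanic sulfate spike sits at annual layer 1190 from the deep end, so 2031 − 1190 = 841 annual layers formed after it.
841 − 10 false = 831 true annual layers after the volcanic sulfate spike.
Counting back 831 years from 1905 CE places the volcanic sulfate spike in 1905 − 831 = 1074 CE.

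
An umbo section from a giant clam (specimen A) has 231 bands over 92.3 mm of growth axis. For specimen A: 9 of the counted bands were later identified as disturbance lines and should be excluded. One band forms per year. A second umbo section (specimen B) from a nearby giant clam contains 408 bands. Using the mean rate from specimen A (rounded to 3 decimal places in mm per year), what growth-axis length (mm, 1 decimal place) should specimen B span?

Specimen A: after corrections the count is 231 − 9 = 222 bands.
A: 92.3 mm over 222 years gives 92.3 / 222 ≈ 0.416 mm/year.
For B, 0.416 mm/year × 408 years = 169.7 mm.

169.7 mm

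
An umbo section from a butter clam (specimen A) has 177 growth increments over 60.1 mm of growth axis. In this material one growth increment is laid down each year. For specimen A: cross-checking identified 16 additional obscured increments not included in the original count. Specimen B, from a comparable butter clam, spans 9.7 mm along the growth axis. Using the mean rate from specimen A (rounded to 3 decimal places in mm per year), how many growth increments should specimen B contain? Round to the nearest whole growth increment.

31 growth increments

Specimen A: adjusted count: 177 + 16 = 193 growth increments.
A: Mean rate = 60.1 mm / 193 years ≈ 0.311 mm/yr.
Specimen B: 9.7 mm / 0.311 mm per year = 31.19 years ≈ 31 growth increments.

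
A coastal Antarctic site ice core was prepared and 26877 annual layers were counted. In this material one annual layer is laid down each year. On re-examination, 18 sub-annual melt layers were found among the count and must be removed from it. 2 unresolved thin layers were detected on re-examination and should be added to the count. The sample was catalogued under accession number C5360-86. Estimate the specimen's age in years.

26861 years

Correcting the raw count gives 26877 − 18 + 2 = 26861 true annual layers.
With a one-to-one annual layer periodicity this is 26861 years.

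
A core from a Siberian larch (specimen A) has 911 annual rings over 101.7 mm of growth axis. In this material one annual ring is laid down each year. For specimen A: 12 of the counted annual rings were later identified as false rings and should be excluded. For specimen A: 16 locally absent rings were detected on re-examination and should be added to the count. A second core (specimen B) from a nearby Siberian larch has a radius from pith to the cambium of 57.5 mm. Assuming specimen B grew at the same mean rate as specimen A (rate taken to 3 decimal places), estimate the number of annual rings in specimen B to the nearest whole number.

518 annual rings

Specimen A: correcting the raw count gives 911 − 12 + 16 = 915 true annual rings.
A: Mean rate = 101.7 mm / 915 years ≈ 0.111 mm per year.
B spans 57.5 / 0.111 = 518.02 years ≈ 518 annual rings.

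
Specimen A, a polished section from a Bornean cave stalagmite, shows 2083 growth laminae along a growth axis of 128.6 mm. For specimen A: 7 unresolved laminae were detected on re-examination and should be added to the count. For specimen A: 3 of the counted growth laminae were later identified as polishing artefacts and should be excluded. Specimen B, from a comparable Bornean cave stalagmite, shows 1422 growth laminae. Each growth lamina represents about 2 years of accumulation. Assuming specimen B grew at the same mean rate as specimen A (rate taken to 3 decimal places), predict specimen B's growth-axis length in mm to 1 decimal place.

Specimen A: adjusted count: 2083 − 3 + 7 = 2087 growth laminae.
Specimen A: multiplying by 2 years per growth lamina: 2087 × 2 = 4174 years.
A: 128.6 mm over 4174 years gives 128.6 / 4174 ≈ 0.031 mm/yr.
Specimen B: multiplying by 2 years per growth lamina: 1422 × 2 = 2844 years. Length of B = 0.031 × 2844 = 88.2 mm.

88.2 mm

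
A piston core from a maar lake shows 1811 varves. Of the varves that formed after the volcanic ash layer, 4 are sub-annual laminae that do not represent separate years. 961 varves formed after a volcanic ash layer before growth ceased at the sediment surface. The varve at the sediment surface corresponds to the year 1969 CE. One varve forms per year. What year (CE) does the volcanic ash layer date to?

1012 CE

961 varves post-date the volcanic ash layer.
Removing the 4 false varves leaves 961 − 4 = 957 true varves beyond the volcanic ash layer.
The varve at the sediment surface is 1969 CE, so the volcanic ash layer dates to 1969 − 957 = 1012 CE.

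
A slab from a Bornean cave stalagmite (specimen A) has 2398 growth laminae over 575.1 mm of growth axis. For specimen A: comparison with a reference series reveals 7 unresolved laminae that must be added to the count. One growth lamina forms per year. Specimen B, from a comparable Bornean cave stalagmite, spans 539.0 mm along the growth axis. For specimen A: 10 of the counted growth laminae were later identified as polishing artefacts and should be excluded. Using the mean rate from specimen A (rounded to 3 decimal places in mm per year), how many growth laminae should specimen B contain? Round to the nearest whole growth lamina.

Specimen A: correcting the raw count gives 2398 − 10 + 7 = 2395 true growth laminae.
A: Mean rate = 575.1 mm / 2395 years ≈ 0.240 mm/yr.
For B, 539.0 / 0.240 = 2245.83 years ≈ 2246 growth laminae.

2246 growth laminae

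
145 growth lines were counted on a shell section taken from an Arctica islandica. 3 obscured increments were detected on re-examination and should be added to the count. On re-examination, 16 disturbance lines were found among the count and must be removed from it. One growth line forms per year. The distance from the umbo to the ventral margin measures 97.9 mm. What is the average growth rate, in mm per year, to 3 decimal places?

0.742 mm per year

After corrections the count is 145 − 16 + 3 = 132 growth lines.
97.9 mm over 132 years gives 97.9 / 132 ≈ 0.742 mm per year.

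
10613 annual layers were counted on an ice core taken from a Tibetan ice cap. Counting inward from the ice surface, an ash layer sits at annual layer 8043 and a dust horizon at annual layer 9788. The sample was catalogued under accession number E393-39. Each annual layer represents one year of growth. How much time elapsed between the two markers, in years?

1745 years

Separation: 9788 − 8043 = 1745 annual layers.
At one annual layer per year, 1745 years elapsed between them.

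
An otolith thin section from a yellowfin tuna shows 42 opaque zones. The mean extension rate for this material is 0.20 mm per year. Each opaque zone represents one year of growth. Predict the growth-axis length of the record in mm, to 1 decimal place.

42 years of growth are recorded.
42 years at 0.20 mm/year gives 0.20 × 42 = 8.4 mm.

8.4 mm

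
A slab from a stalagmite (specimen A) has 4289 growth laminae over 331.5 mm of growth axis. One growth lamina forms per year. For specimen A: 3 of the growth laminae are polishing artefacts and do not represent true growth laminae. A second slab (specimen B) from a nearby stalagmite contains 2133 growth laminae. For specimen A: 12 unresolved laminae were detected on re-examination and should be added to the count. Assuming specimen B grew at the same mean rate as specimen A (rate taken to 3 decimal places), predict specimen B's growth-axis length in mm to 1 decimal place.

164.2 mm

Specimen A: true growth lamina count = 4289 − 3 + 12 = 4298.
A: Mean rate = 331.5 mm / 4298 years ≈ 0.077 mm/yr.
Length of B = 0.077 × 2133 = 164.2 mm.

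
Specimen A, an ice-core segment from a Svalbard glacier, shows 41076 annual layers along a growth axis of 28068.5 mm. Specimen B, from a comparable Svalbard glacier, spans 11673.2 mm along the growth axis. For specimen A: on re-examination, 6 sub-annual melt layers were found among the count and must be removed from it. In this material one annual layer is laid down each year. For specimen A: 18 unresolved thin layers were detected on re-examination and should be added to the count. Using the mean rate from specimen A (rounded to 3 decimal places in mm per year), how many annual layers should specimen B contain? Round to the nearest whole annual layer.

Specimen A: true annual layer count = 41076 − 6 + 18 = 41088.
A: Extension rate ≈ 28068.5 / 41088 = 0.683 mm per year.
For B, 11673.2 / 0.683 = 17091.07 years ≈ 17091 annual layers.

17091 annual layers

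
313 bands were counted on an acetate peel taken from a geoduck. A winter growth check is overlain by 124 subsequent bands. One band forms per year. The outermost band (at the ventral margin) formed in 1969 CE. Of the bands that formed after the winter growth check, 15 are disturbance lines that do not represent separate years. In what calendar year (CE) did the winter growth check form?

1860 CE

124 bands post-date the winter growth check.
Excluding 15 false bands: 124 − 15 = 109.
Counting back 109 years from 1969 CE places the winter growth check in 1969 − 109 = 1860 CE.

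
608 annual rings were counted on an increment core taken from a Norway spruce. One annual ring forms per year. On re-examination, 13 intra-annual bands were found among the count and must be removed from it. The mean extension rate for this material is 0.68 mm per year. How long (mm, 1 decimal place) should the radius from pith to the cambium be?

True annual ring count = 608 − 13 = 595.
Length ≈ 0.68 × 595 = 404.6 mm.

404.6 mm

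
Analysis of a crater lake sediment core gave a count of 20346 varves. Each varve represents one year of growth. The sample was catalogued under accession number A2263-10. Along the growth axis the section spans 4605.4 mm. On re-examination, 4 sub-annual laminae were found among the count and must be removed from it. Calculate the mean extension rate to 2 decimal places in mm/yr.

True varve count = 20346 − 4 = 20342.
Mean rate = 4605.4 mm / 20342 years ≈ 0.23 mm/yr.

0.23 mm/yr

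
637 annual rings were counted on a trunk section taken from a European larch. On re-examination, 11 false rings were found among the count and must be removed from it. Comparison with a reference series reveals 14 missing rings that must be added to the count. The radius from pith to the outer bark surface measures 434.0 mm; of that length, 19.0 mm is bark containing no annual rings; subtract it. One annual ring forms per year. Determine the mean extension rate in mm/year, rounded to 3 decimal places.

0.648 mm/year

Adjusted count: 637 − 11 + 14 = 640 annual rings.
The growth record spans 434.0 − 19.0 = 415.0 mm.
Mean rate = 415.0 mm / 640 years ≈ 0.648 mm/year.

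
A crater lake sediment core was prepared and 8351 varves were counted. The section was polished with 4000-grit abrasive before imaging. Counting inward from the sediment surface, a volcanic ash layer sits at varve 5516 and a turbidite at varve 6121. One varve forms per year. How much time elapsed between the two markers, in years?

The two markers are separated by 6121 − 5516 = 605 varves.
That is 605 years at one varve per year.

605 yr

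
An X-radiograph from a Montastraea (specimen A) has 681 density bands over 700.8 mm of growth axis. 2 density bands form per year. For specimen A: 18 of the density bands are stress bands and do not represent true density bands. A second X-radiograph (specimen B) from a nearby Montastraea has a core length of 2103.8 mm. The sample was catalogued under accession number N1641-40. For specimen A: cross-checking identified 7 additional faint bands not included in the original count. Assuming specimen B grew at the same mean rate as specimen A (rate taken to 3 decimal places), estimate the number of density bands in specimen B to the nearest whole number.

2011 density bands

Specimen A: after corrections the count is 681 − 18 + 7 = 670 density bands.
Specimen A: with 2 density bands per year, 670 / 2 = 335 years.
A: Mean rate = 700.8 mm / 335 years ≈ 2.092 mm per year.
B spans 2103.8 / 2.092 = 1005.64 years; at 2 density bands per year that is 1005.64 × 2 ≈ 2011 density bands.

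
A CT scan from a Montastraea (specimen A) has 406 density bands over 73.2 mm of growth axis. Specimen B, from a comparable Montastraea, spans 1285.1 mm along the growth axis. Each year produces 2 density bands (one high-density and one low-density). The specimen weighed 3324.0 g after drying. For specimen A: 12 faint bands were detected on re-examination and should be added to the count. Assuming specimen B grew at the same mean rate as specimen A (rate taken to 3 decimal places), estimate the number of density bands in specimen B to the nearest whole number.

Specimen A: after corrections the count is 406 + 12 = 418 density bands.
Specimen A: with 2 density bands per year, 418 / 2 = 209 years.
A: Mean rate = 73.2 mm / 209 years ≈ 0.350 mm/yr.
Specimen B: 1285.1 mm / 0.350 mm per year = 3671.71 years; at 2 density bands per year that is 3671.71 × 2 ≈ 7343 density bands.

7343 density bands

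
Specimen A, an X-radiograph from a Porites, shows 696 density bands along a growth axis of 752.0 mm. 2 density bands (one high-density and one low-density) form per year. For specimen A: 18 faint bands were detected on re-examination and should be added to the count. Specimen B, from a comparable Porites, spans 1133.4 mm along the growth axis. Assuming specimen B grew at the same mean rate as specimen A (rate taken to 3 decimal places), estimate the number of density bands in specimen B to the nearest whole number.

Specimen A: adjusted count: 696 + 18 = 714 density bands.
Specimen A: 714 density bands at 2 per year is 714 / 2 = 357 years.
A: 752.0 mm over 357 years gives 752.0 / 357 ≈ 2.106 mm/yr.
B spans 1133.4 / 2.106 = 538.18 years; at 2 density bands per year that is 538.18 × 2 ≈ 1076 density bands.

1076 density bands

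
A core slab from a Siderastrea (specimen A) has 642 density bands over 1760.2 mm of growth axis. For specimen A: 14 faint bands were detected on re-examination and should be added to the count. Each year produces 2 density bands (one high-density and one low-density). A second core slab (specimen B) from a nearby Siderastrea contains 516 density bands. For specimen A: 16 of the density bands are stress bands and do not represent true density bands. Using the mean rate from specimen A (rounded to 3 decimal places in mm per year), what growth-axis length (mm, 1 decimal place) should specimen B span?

1419.3 mm

Specimen A: after corrections the count is 642 − 16 + 14 = 640 density bands.
Specimen A: dividing by 2 density bands per year: 640 / 2 = 320 years.
A: 1760.2 mm over 320 years gives 1760.2 / 320 ≈ 5.501 mm/year.
Specimen B: with 2 density bands per year, 516 / 2 = 258 years. Length of B = 5.501 × 258 = 1419.3 mm.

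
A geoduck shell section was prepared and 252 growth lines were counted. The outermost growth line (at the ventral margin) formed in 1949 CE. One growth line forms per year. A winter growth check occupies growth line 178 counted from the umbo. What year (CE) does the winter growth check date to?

1875 CE

The winter growth check sits at growth line 178 from the umbo, so 252 − 178 = 74 growth lines formed after it.
The growth line at the ventral margin is 1949 CE, so the winter growth check dates to 1949 − 74 = 1875 CE.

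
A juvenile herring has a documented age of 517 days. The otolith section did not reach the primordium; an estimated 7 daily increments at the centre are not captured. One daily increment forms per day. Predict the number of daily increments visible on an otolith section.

510 daily increments

One daily increment per day gives 517 daily increments over 517 days.
Subtracting the 7 daily increments not captured gives 517 − 7 = 510 daily increments in the record.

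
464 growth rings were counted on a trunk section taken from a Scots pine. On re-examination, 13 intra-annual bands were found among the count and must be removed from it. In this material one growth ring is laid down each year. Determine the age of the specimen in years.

True growth ring count = 464 − 13 = 451.
At one growth ring per year, that is 451 years.

451 years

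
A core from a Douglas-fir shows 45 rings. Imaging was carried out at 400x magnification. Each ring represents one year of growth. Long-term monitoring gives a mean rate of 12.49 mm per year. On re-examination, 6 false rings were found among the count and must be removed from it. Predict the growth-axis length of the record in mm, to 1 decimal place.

487.1 mm

Correcting the raw count gives 45 − 6 = 39 true rings.
Predicted length = 12.49 mm/year × 39 years = 487.1 mm.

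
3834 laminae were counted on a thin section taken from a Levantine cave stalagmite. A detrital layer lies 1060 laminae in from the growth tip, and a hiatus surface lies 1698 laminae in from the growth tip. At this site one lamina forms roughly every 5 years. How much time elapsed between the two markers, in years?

3190 years

1698 − 1060 = 638 laminae lie between the two events.
At 5 years per lamina, 638 × 5 = 3190 years.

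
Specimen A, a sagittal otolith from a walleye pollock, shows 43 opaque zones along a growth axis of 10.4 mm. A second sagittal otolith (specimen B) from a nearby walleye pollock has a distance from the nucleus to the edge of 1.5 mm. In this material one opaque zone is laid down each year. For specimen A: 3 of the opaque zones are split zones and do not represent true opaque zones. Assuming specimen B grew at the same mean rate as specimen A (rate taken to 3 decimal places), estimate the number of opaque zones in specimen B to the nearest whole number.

6 opaque zones

Specimen A: adjusted count: 43 − 3 = 40 opaque zones.
A: 10.4 mm over 40 years gives 10.4 / 40 ≈ 0.260 mm/year.
B spans 1.5 / 0.260 = 5.77 years ≈ 6 opaque zones.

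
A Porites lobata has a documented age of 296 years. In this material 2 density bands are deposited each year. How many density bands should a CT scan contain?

592 density bands

With 2 density bands per year, 296 years would produce 296 × 2 = 592 density bands.
So 592 density bands should be present.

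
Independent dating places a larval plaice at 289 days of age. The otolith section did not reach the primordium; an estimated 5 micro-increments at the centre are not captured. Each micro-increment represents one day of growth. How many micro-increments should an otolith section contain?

One micro-increment per day gives 289 micro-increments over 289 days.
289 − 5 missed = 284 micro-increments expected in the prepared section.

284 micro-increments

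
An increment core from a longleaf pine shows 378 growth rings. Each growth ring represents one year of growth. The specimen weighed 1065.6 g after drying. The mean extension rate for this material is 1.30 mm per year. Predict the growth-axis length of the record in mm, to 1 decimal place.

378 years of growth are recorded.
Length ≈ 1.30 × 378 = 491.4 mm.

491.4 mm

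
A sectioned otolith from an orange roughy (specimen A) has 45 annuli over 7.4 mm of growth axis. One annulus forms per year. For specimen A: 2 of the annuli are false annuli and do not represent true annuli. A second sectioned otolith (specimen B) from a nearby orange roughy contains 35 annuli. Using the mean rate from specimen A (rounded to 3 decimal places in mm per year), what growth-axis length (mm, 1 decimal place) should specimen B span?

Specimen A: true annulus count = 45 − 2 = 43.
A: Extension rate ≈ 7.4 / 43 = 0.172 mm/year.
B's length ≈ 0.172 × 35 = 6.0 mm.

6.0 mm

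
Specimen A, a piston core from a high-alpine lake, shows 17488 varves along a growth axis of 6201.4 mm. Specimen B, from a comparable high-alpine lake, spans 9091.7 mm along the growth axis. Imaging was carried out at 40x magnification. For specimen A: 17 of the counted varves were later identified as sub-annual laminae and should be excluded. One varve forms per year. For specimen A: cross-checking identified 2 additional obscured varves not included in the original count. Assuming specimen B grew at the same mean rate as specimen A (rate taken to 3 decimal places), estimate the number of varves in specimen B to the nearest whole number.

Specimen A: after corrections the count is 17488 − 17 + 2 = 17473 varves.
A: Extension rate ≈ 6201.4 / 17473 = 0.355 mm/year.
For B, 9091.7 / 0.355 = 25610.42 years ≈ 25610 varves.

25610 varves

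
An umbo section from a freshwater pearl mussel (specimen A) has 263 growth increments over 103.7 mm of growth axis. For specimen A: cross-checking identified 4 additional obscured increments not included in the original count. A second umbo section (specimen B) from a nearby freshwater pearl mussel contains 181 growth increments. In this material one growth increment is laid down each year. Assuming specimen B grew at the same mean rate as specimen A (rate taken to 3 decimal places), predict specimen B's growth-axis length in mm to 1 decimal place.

Specimen A: true growth increment count = 263 + 4 = 267.
A: Extension rate ≈ 103.7 / 267 = 0.388 mm per year.
B's length ≈ 0.388 × 181 = 70.2 mm.

70.2 mm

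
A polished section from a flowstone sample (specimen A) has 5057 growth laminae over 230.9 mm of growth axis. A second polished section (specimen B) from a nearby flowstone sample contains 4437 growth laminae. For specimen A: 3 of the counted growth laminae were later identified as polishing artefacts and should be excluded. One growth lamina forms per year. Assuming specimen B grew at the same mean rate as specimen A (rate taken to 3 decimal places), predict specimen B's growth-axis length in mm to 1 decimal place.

204.1 mm

Specimen A: correcting the raw count gives 5057 − 3 = 5054 true growth laminae.
A: 230.9 mm over 5054 years gives 230.9 / 5054 ≈ 0.046 mm/yr.
Length of B = 0.046 × 4437 = 204.1 mm.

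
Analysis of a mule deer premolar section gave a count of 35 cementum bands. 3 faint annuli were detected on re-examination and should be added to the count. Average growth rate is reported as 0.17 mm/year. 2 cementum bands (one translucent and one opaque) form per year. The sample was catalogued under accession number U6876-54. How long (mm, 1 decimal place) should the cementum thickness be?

Adjusted count: 35 + 3 = 38 cementum bands.
38 cementum bands at 2 per year is 38 / 2 = 19 years.
Predicted length = 0.17 mm/year × 19 years = 3.2 mm.

3.2 mm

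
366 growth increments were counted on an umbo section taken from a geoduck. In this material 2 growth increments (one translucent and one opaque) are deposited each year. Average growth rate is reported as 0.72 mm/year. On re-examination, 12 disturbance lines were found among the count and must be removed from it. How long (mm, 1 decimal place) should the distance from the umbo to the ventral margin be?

Correcting the raw count gives 366 − 12 = 354 true growth increments.
Dividing by 2 growth increments per year: 354 / 2 = 177 years.
Predicted length = 0.72 mm/year × 177 years = 127.4 mm.

127.4 mm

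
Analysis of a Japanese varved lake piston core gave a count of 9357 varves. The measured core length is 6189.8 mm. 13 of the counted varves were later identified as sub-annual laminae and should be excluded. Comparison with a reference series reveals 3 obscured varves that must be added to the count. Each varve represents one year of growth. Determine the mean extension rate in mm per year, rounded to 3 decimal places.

0.662 mm per year

Adjusted count: 9357 − 13 + 3 = 9347 varves.
Extension rate ≈ 6189.8 / 9347 = 0.662 mm per year.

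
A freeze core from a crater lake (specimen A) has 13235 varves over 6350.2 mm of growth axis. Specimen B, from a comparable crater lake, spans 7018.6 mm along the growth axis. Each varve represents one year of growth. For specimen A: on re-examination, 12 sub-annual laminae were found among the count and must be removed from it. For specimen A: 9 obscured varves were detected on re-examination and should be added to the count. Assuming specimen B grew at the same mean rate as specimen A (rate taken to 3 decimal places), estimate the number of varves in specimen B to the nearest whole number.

Specimen A: true varve count = 13235 − 12 + 9 = 13232.
A: Mean rate = 6350.2 mm / 13232 years ≈ 0.480 mm per year.
B spans 7018.6 / 0.480 = 14622.08 years ≈ 14622 varves.

14622 varves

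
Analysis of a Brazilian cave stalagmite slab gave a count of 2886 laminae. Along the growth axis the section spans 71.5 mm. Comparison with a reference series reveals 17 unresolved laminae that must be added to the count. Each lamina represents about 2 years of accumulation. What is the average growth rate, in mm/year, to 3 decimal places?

Correcting the raw count gives 2886 + 17 = 2903 true laminae.
At 2 years per lamina, 2903 × 2 = 5806 years.
Mean rate = 71.5 mm / 5806 years ≈ 0.012 mm/year.

0.012 mm/year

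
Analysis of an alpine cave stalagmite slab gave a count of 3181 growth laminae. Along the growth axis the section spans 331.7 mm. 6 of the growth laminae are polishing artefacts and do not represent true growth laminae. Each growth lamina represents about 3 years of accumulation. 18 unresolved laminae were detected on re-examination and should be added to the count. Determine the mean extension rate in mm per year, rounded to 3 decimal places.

0.035 mm per year

True growth lamina count = 3181 − 6 + 18 = 3193.
At 3 years per growth lamina, 3193 × 3 = 9579 years.
331.7 mm over 9579 years gives 331.7 / 9579 ≈ 0.035 mm per year.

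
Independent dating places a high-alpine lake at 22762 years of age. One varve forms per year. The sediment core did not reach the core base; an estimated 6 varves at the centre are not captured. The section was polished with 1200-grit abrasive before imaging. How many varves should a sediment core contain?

At one varve per year, 22762 years correspond to 22762 varves.
Less the 6 uncaptured varves: 22762 − 6 = 22756.

22756 varves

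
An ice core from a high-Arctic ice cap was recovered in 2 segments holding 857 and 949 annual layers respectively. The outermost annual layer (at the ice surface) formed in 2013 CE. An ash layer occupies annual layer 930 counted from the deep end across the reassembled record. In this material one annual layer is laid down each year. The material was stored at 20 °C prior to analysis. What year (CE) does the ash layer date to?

1137 CE

Total annual layers = 857 + 949 = 1806.
The ash layer sits at annual layer 930 from the deep end, so 1806 − 930 = 876 annual layers formed after it.
2013 − 876 = 1137 CE.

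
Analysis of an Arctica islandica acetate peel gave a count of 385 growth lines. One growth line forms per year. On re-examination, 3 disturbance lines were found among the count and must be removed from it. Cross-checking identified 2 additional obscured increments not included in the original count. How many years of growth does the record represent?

384 years

Correcting the raw count gives 385 − 3 + 2 = 384 true growth lines.
With a one-to-one growth line periodicity this is 384 years.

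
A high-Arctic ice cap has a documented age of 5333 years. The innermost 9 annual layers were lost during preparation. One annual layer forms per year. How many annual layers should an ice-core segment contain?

5324 annual layers

Expected annual layers over 5333 years: 5333.
Subtracting the 9 annual layers not captured gives 5333 − 9 = 5324 annual layers in the record.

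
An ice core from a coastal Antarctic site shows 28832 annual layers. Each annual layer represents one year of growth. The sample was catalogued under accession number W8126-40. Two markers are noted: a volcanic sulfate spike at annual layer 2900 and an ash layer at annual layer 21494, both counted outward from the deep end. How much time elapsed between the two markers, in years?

The two markers are separated by 21494 − 2900 = 18594 annual layers.
One annual layer per year makes the interval 18594 years.

18594 years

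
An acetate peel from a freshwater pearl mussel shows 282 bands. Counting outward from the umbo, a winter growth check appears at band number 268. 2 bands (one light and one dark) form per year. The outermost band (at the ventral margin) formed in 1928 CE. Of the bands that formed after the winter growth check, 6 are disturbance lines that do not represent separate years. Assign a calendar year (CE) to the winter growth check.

282 − 268 = 14 bands lie beyond the winter growth check toward the ventral margin.
Excluding 6 false bands: 14 − 6 = 8.
With 2 bands per year, 8 / 2 = 4 years.
1928 − 4 = 1924 CE.

1924 CE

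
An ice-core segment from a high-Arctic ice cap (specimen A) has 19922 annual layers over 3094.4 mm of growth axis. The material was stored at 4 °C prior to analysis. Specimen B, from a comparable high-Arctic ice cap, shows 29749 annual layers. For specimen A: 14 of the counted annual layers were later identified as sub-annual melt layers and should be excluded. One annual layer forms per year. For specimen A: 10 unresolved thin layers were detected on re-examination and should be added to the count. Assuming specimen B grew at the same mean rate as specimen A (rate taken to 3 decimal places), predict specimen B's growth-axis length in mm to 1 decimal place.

4611.1 mm

Specimen A: after corrections the count is 19922 − 14 + 10 = 19918 annual layers.
A: 3094.4 mm over 19918 years gives 3094.4 / 19918 ≈ 0.155 mm per year.
Length of B = 0.155 × 29749 = 4611.1 mm.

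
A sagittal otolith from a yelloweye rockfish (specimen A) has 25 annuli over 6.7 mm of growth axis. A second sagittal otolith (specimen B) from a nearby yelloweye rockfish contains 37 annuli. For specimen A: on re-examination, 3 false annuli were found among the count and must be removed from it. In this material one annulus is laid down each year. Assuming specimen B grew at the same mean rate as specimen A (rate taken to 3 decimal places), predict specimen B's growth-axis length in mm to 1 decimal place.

Specimen A: after corrections the count is 25 − 3 = 22 annuli.
A: Extension rate ≈ 6.7 / 22 = 0.305 mm/year.
For B, 0.305 mm/year × 37 years = 11.3 mm.

11.3 mm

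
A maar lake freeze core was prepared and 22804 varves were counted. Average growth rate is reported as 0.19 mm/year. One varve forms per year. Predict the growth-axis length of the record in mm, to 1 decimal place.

4332.8 mm

22804 years of growth are recorded.
Length ≈ 0.19 × 22804 = 4332.8 mm.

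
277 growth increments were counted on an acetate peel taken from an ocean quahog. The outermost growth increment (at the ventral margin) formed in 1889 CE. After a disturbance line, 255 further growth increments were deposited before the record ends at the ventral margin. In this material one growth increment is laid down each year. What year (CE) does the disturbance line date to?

1634 CE

255 growth increments post-date the disturbance line.
1889 − 255 = 1634 CE.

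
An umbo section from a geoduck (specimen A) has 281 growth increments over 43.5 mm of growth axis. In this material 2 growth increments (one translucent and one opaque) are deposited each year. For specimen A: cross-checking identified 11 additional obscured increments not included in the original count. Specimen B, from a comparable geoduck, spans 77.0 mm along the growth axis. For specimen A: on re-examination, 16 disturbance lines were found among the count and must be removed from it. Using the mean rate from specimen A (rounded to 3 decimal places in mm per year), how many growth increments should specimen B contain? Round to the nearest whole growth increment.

Specimen A: true growth increment count = 281 − 16 + 11 = 276.
Specimen A: 276 growth increments at 2 per year is 276 / 2 = 138 years.
A: Mean rate = 43.5 mm / 138 years ≈ 0.315 mm per year.
Specimen B: 77.0 mm / 0.315 mm per year = 244.44 years; at 2 growth increments per year that is 244.44 × 2 ≈ 489 growth increments.

489 growth increments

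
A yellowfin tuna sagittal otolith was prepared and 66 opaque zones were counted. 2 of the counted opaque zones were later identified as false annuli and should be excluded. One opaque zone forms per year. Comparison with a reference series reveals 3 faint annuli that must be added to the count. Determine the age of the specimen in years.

67 years

After corrections the count is 66 − 2 + 3 = 67 opaque zones.
With a one-to-one opaque zone periodicity this is 67 years.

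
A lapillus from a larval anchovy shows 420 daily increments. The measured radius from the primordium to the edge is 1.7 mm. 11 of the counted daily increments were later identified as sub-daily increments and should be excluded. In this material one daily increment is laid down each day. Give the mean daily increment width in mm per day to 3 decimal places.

Correcting the raw count gives 420 − 11 = 409 true daily increments.
Extension rate ≈ 1.7 / 409 = 0.004 mm per day.

0.004 mm per day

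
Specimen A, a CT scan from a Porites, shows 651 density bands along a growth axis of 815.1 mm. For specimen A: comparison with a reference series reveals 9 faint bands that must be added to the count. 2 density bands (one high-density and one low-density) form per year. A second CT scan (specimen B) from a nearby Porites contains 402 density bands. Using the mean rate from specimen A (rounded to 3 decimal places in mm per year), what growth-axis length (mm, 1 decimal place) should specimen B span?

496.5 mm

Specimen A: true density band count = 651 + 9 = 660.
Specimen A: dividing by 2 density bands per year: 660 / 2 = 330 years.
A: Extension rate ≈ 815.1 / 330 = 2.470 mm/yr.
Specimen B: with 2 density bands per year, 402 / 2 = 201 years. B's length ≈ 2.470 × 201 = 496.5 mm.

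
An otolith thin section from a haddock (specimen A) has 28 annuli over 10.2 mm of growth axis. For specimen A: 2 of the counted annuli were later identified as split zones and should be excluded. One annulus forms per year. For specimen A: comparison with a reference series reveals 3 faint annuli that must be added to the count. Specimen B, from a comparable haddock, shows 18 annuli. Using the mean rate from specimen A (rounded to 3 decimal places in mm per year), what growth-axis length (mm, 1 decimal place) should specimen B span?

Specimen A: correcting the raw count gives 28 − 2 + 3 = 29 true annuli.
A: 10.2 mm over 29 years gives 10.2 / 29 ≈ 0.352 mm/yr.
Length of B = 0.352 × 18 = 6.3 mm.

6.3 mm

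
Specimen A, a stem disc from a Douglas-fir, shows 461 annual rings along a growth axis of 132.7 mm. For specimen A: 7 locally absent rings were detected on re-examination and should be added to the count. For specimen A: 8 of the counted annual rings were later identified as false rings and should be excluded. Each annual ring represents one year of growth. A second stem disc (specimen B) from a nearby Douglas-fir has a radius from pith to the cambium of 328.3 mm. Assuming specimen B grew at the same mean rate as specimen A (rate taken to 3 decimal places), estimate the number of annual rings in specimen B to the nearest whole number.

1140 annual rings

Specimen A: correcting the raw count gives 461 − 8 + 7 = 460 true annual rings.
A: Mean rate = 132.7 mm / 460 years ≈ 0.288 mm/year.
For B, 328.3 / 0.288 = 1139.93 years ≈ 1140 annual rings.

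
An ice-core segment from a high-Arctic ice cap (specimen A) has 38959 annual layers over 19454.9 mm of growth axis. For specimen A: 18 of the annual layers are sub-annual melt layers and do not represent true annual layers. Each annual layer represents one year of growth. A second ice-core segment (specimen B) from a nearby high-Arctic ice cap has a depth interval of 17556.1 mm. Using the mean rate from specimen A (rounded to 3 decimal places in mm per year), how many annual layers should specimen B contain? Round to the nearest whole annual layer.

Specimen A: true annual layer count = 38959 − 18 = 38941.
A: Extension rate ≈ 19454.9 / 38941 = 0.500 mm/yr.
B spans 17556.1 / 0.500 = 35112.20 years ≈ 35112 annual layers.

35112 annual layers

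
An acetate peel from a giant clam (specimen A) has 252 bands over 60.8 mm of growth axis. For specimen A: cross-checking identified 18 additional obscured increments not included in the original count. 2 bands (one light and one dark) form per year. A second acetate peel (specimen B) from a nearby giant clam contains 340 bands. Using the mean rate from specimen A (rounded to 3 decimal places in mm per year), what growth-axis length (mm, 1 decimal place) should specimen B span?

76.5 mm

Specimen A: adjusted count: 252 + 18 = 270 bands.
Specimen A: with 2 bands per year, 270 / 2 = 135 years.
A: Extension rate ≈ 60.8 / 135 = 0.450 mm per year.
Specimen B: 340 bands at 2 per year is 340 / 2 = 170 years. Length of B = 0.450 × 170 = 76.5 mm.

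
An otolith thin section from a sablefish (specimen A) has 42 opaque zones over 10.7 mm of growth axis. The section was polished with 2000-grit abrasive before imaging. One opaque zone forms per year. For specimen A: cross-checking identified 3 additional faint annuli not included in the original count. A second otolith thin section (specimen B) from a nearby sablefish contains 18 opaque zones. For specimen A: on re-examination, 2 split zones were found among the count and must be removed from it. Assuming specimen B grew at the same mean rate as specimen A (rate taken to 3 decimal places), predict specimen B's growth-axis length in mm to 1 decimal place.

4.5 mm

Specimen A: true opaque zone count = 42 − 2 + 3 = 43.
A: 10.7 mm over 43 years gives 10.7 / 43 ≈ 0.249 mm/yr.
B's length ≈ 0.249 × 18 = 4.5 mm.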